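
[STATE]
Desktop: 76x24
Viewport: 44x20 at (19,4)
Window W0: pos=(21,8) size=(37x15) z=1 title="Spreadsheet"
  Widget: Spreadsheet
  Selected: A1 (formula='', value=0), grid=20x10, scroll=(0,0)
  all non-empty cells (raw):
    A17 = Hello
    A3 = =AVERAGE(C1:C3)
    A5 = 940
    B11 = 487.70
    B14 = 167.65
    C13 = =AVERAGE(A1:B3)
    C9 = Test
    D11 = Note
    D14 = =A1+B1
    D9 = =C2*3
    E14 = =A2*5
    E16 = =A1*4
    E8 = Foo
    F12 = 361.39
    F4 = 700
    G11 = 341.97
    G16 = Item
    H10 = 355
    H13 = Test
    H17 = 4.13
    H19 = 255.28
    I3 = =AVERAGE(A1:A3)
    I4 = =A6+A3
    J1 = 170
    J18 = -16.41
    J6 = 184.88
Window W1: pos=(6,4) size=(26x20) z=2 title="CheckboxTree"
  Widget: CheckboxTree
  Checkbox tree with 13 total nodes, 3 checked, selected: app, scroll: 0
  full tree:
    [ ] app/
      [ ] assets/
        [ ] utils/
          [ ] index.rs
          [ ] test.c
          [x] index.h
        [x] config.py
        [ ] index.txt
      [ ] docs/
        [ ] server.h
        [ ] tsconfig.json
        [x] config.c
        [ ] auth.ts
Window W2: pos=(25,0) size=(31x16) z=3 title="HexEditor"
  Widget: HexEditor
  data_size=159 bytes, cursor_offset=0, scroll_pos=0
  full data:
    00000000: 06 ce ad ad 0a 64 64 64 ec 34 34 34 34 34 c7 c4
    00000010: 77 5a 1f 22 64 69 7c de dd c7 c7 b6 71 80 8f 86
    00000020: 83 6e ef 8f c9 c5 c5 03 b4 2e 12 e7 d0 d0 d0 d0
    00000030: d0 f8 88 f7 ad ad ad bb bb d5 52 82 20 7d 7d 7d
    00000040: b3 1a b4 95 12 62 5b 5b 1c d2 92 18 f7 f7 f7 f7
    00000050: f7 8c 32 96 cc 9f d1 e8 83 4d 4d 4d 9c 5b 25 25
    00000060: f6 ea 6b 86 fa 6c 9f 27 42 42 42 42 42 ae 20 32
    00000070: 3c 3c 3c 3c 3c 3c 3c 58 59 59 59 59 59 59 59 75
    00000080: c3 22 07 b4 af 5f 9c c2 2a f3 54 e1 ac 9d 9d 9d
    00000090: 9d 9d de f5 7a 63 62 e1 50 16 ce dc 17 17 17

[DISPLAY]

━━━━━━┃00000010  77 5a 1f 22 64 69 7┃       
e     ┃00000020  83 6e ef 8f c9 c5 c┃       
──────┃00000030  d0 f8 88 f7 ad ad a┃       
      ┃00000040  b3 1a b4 95 12 62 5┃       
s/    ┃00000050  f7 8c 32 96 cc 9f d┃━┓     
ls/   ┃00000060  f6 ea 6b 86 fa 6c 9┃ ┃     
ndex.r┃00000070  3c 3c 3c 3c 3c 3c 3┃─┨     
est.c ┃00000080  c3 22 07 b4 af 5f 9┃ ┃     
ndex.h┃00000090  9d 9d de f5 7a 63 6┃ ┃     
fig.py┃                             ┃-┃     
ex.txt┃                             ┃ ┃     
      ┗━━━━━━━━━━━━━━━━━━━━━━━━━━━━━┛ ┃     
ver.h       ┃ 0       0       0       ┃     
onfig.json  ┃ 0       0       0       ┃     
fig.c       ┃40       0       0       ┃     
h.ts        ┃ 0       0       0       ┃     
            ┃ 0       0       0       ┃     
            ┃ 0       0       0       ┃     
            ┃━━━━━━━━━━━━━━━━━━━━━━━━━┛     
━━━━━━━━━━━━┛                               


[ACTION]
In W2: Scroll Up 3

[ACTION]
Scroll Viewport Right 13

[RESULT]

10  77 5a 1f 22 64 69 7┃                    
20  83 6e ef 8f c9 c5 c┃                    
30  d0 f8 88 f7 ad ad a┃                    
40  b3 1a b4 95 12 62 5┃                    
50  f7 8c 32 96 cc 9f d┃━┓                  
60  f6 ea 6b 86 fa 6c 9┃ ┃                  
70  3c 3c 3c 3c 3c 3c 3┃─┨                  
80  c3 22 07 b4 af 5f 9┃ ┃                  
90  9d 9d de f5 7a 63 6┃ ┃                  
                       ┃-┃                  
                       ┃ ┃                  
━━━━━━━━━━━━━━━━━━━━━━━┛ ┃                  
 0       0       0       ┃                  
 0       0       0       ┃                  
40       0       0       ┃                  
 0       0       0       ┃                  
 0       0       0       ┃                  
 0       0       0       ┃                  
━━━━━━━━━━━━━━━━━━━━━━━━━┛                  
                                            


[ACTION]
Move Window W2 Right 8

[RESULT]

 ┃00000010  77 5a 1f 22 64 69 7┃            
 ┃00000020  83 6e ef 8f c9 c5 c┃            
 ┃00000030  d0 f8 88 f7 ad ad a┃            
 ┃00000040  b3 1a b4 95 12 62 5┃            
━┃00000050  f7 8c 32 96 cc 9f d┃            
e┃00000060  f6 ea 6b 86 fa 6c 9┃            
─┃00000070  3c 3c 3c 3c 3c 3c 3┃            
 ┃00000080  c3 22 07 b4 af 5f 9┃            
 ┃00000090  9d 9d de f5 7a 63 6┃            
-┃                             ┃            
0┃                             ┃            
 ┗━━━━━━━━━━━━━━━━━━━━━━━━━━━━━┛            
 0       0       0       ┃                  
 0       0       0       ┃                  
40       0       0       ┃                  
 0       0       0       ┃                  
 0       0       0       ┃                  
 0       0       0       ┃                  
━━━━━━━━━━━━━━━━━━━━━━━━━┛                  
                                            


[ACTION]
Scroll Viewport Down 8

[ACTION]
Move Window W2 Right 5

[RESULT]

      ┃00000010  77 5a 1f 22 64 69 7┃       
      ┃00000020  83 6e ef 8f c9 c5 c┃       
      ┃00000030  d0 f8 88 f7 ad ad a┃       
      ┃00000040  b3 1a b4 95 12 62 5┃       
━━━━━━┃00000050  f7 8c 32 96 cc 9f d┃       
et    ┃00000060  f6 ea 6b 86 fa 6c 9┃       
──────┃00000070  3c 3c 3c 3c 3c 3c 3┃       
      ┃00000080  c3 22 07 b4 af 5f 9┃       
     B┃00000090  9d 9d de f5 7a 63 6┃       
------┃                             ┃       
0]    ┃                             ┃       
 0    ┗━━━━━━━━━━━━━━━━━━━━━━━━━━━━━┛       
 0       0       0       ┃                  
 0       0       0       ┃                  
40       0       0       ┃                  
 0       0       0       ┃                  
 0       0       0       ┃                  
 0       0       0       ┃                  
━━━━━━━━━━━━━━━━━━━━━━━━━┛                  
                                            


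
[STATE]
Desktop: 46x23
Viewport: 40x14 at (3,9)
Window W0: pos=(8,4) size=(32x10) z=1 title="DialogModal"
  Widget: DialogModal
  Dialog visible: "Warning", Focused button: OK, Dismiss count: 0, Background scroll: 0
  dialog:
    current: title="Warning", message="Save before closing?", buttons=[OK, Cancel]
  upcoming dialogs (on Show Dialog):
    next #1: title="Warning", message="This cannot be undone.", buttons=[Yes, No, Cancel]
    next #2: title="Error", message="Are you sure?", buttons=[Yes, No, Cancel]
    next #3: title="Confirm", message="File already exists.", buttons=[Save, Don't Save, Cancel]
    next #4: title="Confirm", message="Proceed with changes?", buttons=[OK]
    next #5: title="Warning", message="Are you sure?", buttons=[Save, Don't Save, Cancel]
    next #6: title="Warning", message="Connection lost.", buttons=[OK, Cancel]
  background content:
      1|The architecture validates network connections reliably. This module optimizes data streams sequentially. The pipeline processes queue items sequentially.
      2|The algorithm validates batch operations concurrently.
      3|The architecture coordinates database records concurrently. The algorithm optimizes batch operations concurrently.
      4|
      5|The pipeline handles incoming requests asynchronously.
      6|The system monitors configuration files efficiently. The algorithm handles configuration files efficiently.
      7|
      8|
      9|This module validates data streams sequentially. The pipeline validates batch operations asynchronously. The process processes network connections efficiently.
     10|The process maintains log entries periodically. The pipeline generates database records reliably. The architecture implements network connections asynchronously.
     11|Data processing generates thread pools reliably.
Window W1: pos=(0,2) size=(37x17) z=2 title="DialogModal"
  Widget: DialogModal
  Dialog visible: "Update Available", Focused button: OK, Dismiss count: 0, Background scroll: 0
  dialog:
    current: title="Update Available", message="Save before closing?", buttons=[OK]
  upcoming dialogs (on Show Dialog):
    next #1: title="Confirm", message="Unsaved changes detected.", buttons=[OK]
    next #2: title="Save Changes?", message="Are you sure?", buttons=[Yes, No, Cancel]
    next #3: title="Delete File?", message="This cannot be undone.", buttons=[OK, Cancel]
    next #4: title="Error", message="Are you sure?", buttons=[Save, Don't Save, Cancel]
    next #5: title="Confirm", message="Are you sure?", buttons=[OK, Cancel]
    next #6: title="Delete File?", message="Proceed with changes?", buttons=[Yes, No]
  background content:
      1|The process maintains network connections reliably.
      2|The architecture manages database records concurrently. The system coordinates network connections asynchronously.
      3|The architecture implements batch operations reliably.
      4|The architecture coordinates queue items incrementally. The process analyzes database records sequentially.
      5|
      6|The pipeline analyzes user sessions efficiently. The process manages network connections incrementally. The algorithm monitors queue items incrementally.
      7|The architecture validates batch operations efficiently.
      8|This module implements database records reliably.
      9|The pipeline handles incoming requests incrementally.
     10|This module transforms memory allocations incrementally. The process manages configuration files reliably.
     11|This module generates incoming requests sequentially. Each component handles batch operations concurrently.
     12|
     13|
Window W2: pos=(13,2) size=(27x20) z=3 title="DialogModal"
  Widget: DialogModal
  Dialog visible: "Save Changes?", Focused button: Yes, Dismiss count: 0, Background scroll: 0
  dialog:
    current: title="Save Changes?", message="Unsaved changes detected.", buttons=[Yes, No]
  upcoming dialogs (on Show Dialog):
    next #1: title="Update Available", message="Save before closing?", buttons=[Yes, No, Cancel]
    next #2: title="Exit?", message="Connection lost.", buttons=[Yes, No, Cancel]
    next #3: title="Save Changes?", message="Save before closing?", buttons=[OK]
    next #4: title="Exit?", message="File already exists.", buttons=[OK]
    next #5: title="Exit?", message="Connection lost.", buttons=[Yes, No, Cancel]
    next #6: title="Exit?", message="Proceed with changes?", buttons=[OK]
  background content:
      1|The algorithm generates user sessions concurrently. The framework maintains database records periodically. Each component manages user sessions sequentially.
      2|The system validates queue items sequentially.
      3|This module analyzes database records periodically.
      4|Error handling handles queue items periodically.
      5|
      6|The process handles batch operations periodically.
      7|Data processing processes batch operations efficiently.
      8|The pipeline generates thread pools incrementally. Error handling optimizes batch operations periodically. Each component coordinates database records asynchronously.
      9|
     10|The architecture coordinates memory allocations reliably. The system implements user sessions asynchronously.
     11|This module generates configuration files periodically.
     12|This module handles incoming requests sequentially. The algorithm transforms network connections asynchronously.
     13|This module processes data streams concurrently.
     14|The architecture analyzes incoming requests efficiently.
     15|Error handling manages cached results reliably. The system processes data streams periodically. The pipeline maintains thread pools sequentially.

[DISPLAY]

   ┌──────┃                         ┃   
e p│   Upd┃Th┌───────────────────┐ch┃   
e a│ Save ┃Da│   Save Changes?   │es┃   
is │      ┃Th│Unsaved changes det│th┃   
e p└──────┃  │     [Yes]  No     │  ┃   
is module ┃Th└───────────────────┘na┃   
is module ┃This module generates con┃   
          ┃This module handles incom┃   
          ┃This module processes dat┃   
━━━━━━━━━━┃The architecture analyzes┃   
          ┃Error handling manages ca┃   
          ┃                         ┃   
          ┗━━━━━━━━━━━━━━━━━━━━━━━━━┛   
                                        


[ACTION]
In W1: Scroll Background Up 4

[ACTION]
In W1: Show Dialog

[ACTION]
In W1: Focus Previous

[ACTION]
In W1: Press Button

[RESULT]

          ┃                         ┃   
e pipeline┃Th┌───────────────────┐ch┃   
e architec┃Da│   Save Changes?   │es┃   
is module ┃Th│Unsaved changes det│th┃   
e pipeline┃  │     [Yes]  No     │  ┃   
is module ┃Th└───────────────────┘na┃   
is module ┃This module generates con┃   
          ┃This module handles incom┃   
          ┃This module processes dat┃   
━━━━━━━━━━┃The architecture analyzes┃   
          ┃Error handling manages ca┃   
          ┃                         ┃   
          ┗━━━━━━━━━━━━━━━━━━━━━━━━━┛   
                                        


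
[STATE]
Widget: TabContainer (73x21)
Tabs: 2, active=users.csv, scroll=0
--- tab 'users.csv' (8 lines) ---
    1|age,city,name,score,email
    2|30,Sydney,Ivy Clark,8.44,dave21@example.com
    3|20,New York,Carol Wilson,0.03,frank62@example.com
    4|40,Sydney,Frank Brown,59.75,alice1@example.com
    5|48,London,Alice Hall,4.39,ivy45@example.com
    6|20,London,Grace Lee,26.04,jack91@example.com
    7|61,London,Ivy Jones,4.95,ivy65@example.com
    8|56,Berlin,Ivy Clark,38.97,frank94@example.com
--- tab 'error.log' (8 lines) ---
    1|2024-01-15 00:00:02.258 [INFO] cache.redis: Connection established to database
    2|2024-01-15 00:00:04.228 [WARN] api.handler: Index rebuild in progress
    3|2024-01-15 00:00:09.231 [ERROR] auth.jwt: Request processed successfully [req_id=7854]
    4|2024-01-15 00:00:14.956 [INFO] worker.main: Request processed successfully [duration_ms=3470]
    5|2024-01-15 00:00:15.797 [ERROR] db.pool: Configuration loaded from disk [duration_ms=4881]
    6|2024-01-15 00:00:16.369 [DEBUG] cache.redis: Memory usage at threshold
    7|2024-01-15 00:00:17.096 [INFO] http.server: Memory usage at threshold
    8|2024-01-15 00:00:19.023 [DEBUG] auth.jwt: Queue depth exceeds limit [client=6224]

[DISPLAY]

[users.csv]│ error.log                                                   
─────────────────────────────────────────────────────────────────────────
age,city,name,score,email                                                
30,Sydney,Ivy Clark,8.44,dave21@example.com                              
20,New York,Carol Wilson,0.03,frank62@example.com                        
40,Sydney,Frank Brown,59.75,alice1@example.com                           
48,London,Alice Hall,4.39,ivy45@example.com                              
20,London,Grace Lee,26.04,jack91@example.com                             
61,London,Ivy Jones,4.95,ivy65@example.com                               
56,Berlin,Ivy Clark,38.97,frank94@example.com                            
                                                                         
                                                                         
                                                                         
                                                                         
                                                                         
                                                                         
                                                                         
                                                                         
                                                                         
                                                                         
                                                                         


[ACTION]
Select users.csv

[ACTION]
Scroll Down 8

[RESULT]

[users.csv]│ error.log                                                   
─────────────────────────────────────────────────────────────────────────
56,Berlin,Ivy Clark,38.97,frank94@example.com                            
                                                                         
                                                                         
                                                                         
                                                                         
                                                                         
                                                                         
                                                                         
                                                                         
                                                                         
                                                                         
                                                                         
                                                                         
                                                                         
                                                                         
                                                                         
                                                                         
                                                                         
                                                                         


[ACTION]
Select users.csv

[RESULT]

[users.csv]│ error.log                                                   
─────────────────────────────────────────────────────────────────────────
age,city,name,score,email                                                
30,Sydney,Ivy Clark,8.44,dave21@example.com                              
20,New York,Carol Wilson,0.03,frank62@example.com                        
40,Sydney,Frank Brown,59.75,alice1@example.com                           
48,London,Alice Hall,4.39,ivy45@example.com                              
20,London,Grace Lee,26.04,jack91@example.com                             
61,London,Ivy Jones,4.95,ivy65@example.com                               
56,Berlin,Ivy Clark,38.97,frank94@example.com                            
                                                                         
                                                                         
                                                                         
                                                                         
                                                                         
                                                                         
                                                                         
                                                                         
                                                                         
                                                                         
                                                                         


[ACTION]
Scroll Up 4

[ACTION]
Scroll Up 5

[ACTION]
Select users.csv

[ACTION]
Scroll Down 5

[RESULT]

[users.csv]│ error.log                                                   
─────────────────────────────────────────────────────────────────────────
20,London,Grace Lee,26.04,jack91@example.com                             
61,London,Ivy Jones,4.95,ivy65@example.com                               
56,Berlin,Ivy Clark,38.97,frank94@example.com                            
                                                                         
                                                                         
                                                                         
                                                                         
                                                                         
                                                                         
                                                                         
                                                                         
                                                                         
                                                                         
                                                                         
                                                                         
                                                                         
                                                                         
                                                                         
                                                                         


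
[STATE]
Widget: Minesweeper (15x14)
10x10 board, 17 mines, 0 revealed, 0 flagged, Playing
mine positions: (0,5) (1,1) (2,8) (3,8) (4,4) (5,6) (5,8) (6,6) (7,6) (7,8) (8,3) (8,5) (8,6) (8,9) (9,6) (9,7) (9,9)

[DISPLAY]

■■■■■■■■■■     
■■■■■■■■■■     
■■■■■■■■■■     
■■■■■■■■■■     
■■■■■■■■■■     
■■■■■■■■■■     
■■■■■■■■■■     
■■■■■■■■■■     
■■■■■■■■■■     
■■■■■■■■■■     
               
               
               
               


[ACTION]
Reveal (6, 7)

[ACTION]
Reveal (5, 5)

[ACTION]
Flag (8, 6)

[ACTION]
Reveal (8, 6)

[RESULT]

■■■■■■■■■■     
■■■■■■■■■■     
■■■■■■■■■■     
■■■■■■■■■■     
■■■■■■■■■■     
■■■■■3■■■■     
■■■■■■■5■■     
■■■■■■■■■■     
■■■■■■⚑■■■     
■■■■■■■■■■     
               
               
               
               


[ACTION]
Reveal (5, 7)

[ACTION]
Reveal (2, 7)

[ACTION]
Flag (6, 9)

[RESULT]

■■■■■■■■■■     
■■■■■■■■■■     
■■■■■■■2■■     
■■■■■■■■■■     
■■■■■■■■■■     
■■■■■3■3■■     
■■■■■■■5■⚑     
■■■■■■■■■■     
■■■■■■⚑■■■     
■■■■■■■■■■     
               
               
               
               


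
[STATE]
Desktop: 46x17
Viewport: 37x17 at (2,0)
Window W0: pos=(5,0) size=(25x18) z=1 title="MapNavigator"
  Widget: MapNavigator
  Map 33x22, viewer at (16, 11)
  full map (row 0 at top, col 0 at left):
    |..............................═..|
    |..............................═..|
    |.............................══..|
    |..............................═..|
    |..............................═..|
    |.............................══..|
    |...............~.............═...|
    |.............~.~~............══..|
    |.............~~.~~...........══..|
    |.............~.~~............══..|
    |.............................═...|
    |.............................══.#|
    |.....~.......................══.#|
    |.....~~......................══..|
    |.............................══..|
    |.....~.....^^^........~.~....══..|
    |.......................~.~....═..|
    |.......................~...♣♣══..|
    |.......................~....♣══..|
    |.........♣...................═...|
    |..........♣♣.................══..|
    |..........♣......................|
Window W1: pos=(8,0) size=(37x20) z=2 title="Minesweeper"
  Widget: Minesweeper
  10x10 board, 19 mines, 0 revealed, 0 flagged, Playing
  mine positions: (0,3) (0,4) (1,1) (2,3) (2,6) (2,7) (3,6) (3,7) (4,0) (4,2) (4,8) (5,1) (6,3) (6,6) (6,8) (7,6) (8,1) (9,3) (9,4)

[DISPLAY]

   ┏━━┏━━━━━━━━━━━━━━━━━━━━━━━━━━━━━━
   ┃ M┃ Minesweeper                  
   ┠──┠──────────────────────────────
   ┃..┃■■■■■■■■■■                    
   ┃..┃■■■■■■■■■■                    
   ┃..┃■■■■■■■■■■                    
   ┃..┃■■■■■■■■■■                    
   ┃..┃■■■■■■■■■■                    
   ┃..┃■■■■■■■■■■                    
   ┃..┃■■■■■■■■■■                    
   ┃..┃■■■■■■■■■■                    
   ┃~.┃■■■■■■■■■■                    
   ┃~~┃■■■■■■■■■■                    
   ┃..┃                              
   ┃~.┃                              
   ┃..┃                              
   ┃..┃                              


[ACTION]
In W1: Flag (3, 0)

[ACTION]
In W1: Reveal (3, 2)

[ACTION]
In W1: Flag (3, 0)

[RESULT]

   ┏━━┏━━━━━━━━━━━━━━━━━━━━━━━━━━━━━━
   ┃ M┃ Minesweeper                  
   ┠──┠──────────────────────────────
   ┃..┃■■■■■■■■■■                    
   ┃..┃■■■■■■■■■■                    
   ┃..┃■■■■■■■■■■                    
   ┃..┃■■2■■■■■■■                    
   ┃..┃■■■■■■■■■■                    
   ┃..┃■■■■■■■■■■                    
   ┃..┃■■■■■■■■■■                    
   ┃..┃■■■■■■■■■■                    
   ┃~.┃■■■■■■■■■■                    
   ┃~~┃■■■■■■■■■■                    
   ┃..┃                              
   ┃~.┃                              
   ┃..┃                              
   ┃..┃                              


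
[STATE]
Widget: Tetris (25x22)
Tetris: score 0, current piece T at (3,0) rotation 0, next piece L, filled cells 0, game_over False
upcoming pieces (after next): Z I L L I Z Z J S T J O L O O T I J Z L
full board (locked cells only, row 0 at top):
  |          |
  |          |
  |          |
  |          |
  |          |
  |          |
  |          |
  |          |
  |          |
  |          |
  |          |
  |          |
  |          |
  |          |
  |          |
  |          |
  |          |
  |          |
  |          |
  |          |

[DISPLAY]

    ▒     │Next:         
   ▒▒▒    │  ▒           
          │▒▒▒           
          │              
          │              
          │              
          │Score:        
          │0             
          │              
          │              
          │              
          │              
          │              
          │              
          │              
          │              
          │              
          │              
          │              
          │              
          │              
          │              


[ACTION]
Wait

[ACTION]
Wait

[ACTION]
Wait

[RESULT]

          │Next:         
          │  ▒           
          │▒▒▒           
    ▒     │              
   ▒▒▒    │              
          │              
          │Score:        
          │0             
          │              
          │              
          │              
          │              
          │              
          │              
          │              
          │              
          │              
          │              
          │              
          │              
          │              
          │              


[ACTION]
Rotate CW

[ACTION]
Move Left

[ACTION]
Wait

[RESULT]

          │Next:         
          │  ▒           
          │▒▒▒           
          │              
  ▒       │              
  ▒▒      │              
  ▒       │Score:        
          │0             
          │              
          │              
          │              
          │              
          │              
          │              
          │              
          │              
          │              
          │              
          │              
          │              
          │              
          │              


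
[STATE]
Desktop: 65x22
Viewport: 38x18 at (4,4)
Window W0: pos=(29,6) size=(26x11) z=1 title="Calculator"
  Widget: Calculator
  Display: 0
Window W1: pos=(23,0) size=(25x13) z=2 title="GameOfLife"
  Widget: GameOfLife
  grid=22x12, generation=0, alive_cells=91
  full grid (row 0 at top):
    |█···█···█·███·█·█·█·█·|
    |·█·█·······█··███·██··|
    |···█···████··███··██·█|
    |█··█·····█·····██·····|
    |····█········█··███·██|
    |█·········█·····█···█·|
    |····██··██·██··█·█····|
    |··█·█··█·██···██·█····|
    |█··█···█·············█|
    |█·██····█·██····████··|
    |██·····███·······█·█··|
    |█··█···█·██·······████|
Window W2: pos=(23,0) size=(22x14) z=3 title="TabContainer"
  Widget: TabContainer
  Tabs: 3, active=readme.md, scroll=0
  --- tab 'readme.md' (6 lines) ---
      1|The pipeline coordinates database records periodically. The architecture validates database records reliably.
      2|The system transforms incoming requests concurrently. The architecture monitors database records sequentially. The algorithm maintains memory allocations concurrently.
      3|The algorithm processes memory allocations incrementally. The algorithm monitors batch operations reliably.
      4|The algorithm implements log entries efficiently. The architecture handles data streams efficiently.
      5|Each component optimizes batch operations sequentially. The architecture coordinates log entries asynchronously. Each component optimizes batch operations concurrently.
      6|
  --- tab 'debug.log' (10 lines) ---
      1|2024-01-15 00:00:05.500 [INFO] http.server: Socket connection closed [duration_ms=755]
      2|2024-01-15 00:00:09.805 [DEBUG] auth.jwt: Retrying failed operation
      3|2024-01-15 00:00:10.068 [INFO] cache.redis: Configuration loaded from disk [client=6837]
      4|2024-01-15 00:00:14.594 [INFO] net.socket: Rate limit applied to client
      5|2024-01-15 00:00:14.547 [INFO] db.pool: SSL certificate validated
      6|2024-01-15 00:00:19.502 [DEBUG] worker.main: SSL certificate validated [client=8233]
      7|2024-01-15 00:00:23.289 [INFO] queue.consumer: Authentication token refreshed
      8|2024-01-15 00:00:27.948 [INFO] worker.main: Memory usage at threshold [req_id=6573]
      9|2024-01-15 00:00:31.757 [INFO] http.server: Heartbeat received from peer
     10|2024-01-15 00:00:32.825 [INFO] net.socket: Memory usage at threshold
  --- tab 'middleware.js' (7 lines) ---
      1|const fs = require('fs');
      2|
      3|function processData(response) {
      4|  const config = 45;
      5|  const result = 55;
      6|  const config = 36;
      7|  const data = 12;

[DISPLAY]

                   ┃──────────────────
                   ┃The pipeline coord
                   ┃The system transfo
                   ┃The algorithm proc
                   ┃The algorithm impl
                   ┃Each component opt
                   ┃                  
                   ┃                  
                   ┃                  
                   ┗━━━━━━━━━━━━━━━━━━
                         ┃├───┼───┼───
                         ┃│ 1 │ 2 │ 3 
                         ┗━━━━━━━━━━━━
                                      
                                      
                                      
                                      
                                      


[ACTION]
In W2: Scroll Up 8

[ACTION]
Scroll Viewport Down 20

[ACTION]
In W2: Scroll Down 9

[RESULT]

                   ┃──────────────────
                   ┃                  
                   ┃                  
                   ┃                  
                   ┃                  
                   ┃                  
                   ┃                  
                   ┃                  
                   ┃                  
                   ┗━━━━━━━━━━━━━━━━━━
                         ┃├───┼───┼───
                         ┃│ 1 │ 2 │ 3 
                         ┗━━━━━━━━━━━━
                                      
                                      
                                      
                                      
                                      


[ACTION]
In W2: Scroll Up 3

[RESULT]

                   ┃──────────────────
                   ┃The algorithm proc
                   ┃The algorithm impl
                   ┃Each component opt
                   ┃                  
                   ┃                  
                   ┃                  
                   ┃                  
                   ┃                  
                   ┗━━━━━━━━━━━━━━━━━━
                         ┃├───┼───┼───
                         ┃│ 1 │ 2 │ 3 
                         ┗━━━━━━━━━━━━
                                      
                                      
                                      
                                      
                                      


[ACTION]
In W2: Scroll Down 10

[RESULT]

                   ┃──────────────────
                   ┃                  
                   ┃                  
                   ┃                  
                   ┃                  
                   ┃                  
                   ┃                  
                   ┃                  
                   ┃                  
                   ┗━━━━━━━━━━━━━━━━━━
                         ┃├───┼───┼───
                         ┃│ 1 │ 2 │ 3 
                         ┗━━━━━━━━━━━━
                                      
                                      
                                      
                                      
                                      


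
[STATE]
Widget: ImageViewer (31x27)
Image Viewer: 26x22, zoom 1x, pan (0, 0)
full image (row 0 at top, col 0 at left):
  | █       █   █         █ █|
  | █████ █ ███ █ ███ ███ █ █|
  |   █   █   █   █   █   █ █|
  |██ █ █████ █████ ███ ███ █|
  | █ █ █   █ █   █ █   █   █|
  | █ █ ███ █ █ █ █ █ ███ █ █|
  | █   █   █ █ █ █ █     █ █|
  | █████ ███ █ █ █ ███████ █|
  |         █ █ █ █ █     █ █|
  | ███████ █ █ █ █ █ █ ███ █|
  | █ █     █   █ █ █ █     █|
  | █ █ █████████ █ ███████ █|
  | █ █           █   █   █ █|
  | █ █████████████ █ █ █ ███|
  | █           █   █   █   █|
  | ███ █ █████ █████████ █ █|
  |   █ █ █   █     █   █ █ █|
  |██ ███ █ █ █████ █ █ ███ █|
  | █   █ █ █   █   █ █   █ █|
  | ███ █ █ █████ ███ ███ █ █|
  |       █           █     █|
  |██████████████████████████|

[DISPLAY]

 █       █   █         █ █     
 █████ █ ███ █ ███ ███ █ █     
   █   █   █   █   █   █ █     
██ █ █████ █████ ███ ███ █     
 █ █ █   █ █   █ █   █   █     
 █ █ ███ █ █ █ █ █ ███ █ █     
 █   █   █ █ █ █ █     █ █     
 █████ ███ █ █ █ ███████ █     
         █ █ █ █ █     █ █     
 ███████ █ █ █ █ █ █ ███ █     
 █ █     █   █ █ █ █     █     
 █ █ █████████ █ ███████ █     
 █ █           █   █   █ █     
 █ █████████████ █ █ █ ███     
 █           █   █   █   █     
 ███ █ █████ █████████ █ █     
   █ █ █   █     █   █ █ █     
██ ███ █ █ █████ █ █ ███ █     
 █   █ █ █   █   █ █   █ █     
 ███ █ █ █████ ███ ███ █ █     
       █           █     █     
██████████████████████████     
                               
                               
                               
                               
                               


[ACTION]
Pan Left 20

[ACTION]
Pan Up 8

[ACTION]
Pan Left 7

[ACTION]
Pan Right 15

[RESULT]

        █ █                    
███ ███ █ █                    
█   █   █ █                    
█ ███ ███ █                    
█ █   █   █                    
█ █ ███ █ █                    
█ █     █ █                    
█ ███████ █                    
█ █     █ █                    
█ █ █ ███ █                    
█ █ █     █                    
█ ███████ █                    
█   █   █ █                    
█ █ █ █ ███                    
  █   █   █                    
███████ █ █                    
  █   █ █ █                    
█ █ █ ███ █                    
  █ █   █ █                    
███ ███ █ █                    
    █     █                    
███████████                    
                               
                               
                               
                               
                               


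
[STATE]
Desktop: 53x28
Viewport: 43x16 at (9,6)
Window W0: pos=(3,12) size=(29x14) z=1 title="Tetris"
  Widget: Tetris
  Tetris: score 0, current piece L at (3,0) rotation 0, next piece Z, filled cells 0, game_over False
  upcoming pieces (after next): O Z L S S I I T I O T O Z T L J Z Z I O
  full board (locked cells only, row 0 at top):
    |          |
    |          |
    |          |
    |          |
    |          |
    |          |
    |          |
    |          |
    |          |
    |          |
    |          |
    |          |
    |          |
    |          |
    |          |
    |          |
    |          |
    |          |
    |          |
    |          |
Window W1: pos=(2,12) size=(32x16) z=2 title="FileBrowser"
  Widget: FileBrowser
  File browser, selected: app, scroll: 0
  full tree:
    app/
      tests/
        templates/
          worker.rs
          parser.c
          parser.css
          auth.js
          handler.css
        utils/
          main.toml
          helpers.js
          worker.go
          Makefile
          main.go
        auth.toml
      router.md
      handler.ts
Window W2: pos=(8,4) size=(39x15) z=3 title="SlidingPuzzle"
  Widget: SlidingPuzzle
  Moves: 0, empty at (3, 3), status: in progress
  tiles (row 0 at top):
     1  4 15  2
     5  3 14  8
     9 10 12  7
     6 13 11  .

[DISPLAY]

─────────────────────────────────────┨     
┌────┬────┬────┬────┐                ┃     
│  1 │  4 │ 15 │  2 │                ┃     
├────┼────┼────┼────┤                ┃     
│  5 │  3 │ 14 │  8 │                ┃     
├────┼────┼────┼────┤                ┃     
│  9 │ 10 │ 12 │  7 │                ┃     
├────┼────┼────┼────┤                ┃     
│  6 │ 13 │ 11 │    │                ┃     
└────┴────┴────┴────┘                ┃     
Moves: 0                             ┃     
                                     ┃     
━━━━━━━━━━━━━━━━━━━━━━━━━━━━━━━━━━━━━┛     
                        ┃                  
                        ┃                  
                        ┃                  


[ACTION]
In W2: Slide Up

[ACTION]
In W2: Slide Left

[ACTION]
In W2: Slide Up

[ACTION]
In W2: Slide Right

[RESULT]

─────────────────────────────────────┨     
┌────┬────┬────┬────┐                ┃     
│  1 │  4 │ 15 │  2 │                ┃     
├────┼────┼────┼────┤                ┃     
│  5 │  3 │ 14 │  8 │                ┃     
├────┼────┼────┼────┤                ┃     
│  9 │ 10 │ 12 │  7 │                ┃     
├────┼────┼────┼────┤                ┃     
│  6 │ 13 │    │ 11 │                ┃     
└────┴────┴────┴────┘                ┃     
Moves: 1                             ┃     
                                     ┃     
━━━━━━━━━━━━━━━━━━━━━━━━━━━━━━━━━━━━━┛     
                        ┃                  
                        ┃                  
                        ┃                  
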